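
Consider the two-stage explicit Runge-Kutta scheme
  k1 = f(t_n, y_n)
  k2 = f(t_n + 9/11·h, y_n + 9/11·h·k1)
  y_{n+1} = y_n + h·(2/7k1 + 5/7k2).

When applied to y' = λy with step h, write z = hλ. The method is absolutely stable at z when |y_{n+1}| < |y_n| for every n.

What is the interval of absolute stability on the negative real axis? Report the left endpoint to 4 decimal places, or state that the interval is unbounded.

With y'=λy (z=hλ):
  k1=λy_n ⇒ h·k1=z·y_n;  k2=λ(1+9/11z)y_n ⇒ h·k2=z(1+9/11z)y_n
  y_{n+1}/y_n = 1 + 2/7z + 5/7z(1+9/11z) = 1 + z + 45/77z²
  ⇒ R(z) = 1 + z + 45/77z².

Boundary: |R(x)|=1, x<0.
x=-0.66: |R|=0.5946
R=1: x+45/77x²=0 ⇒ x=−77/45=-1.7111; min R=1−1/(4·45/77)=0.5722>−1
Confirm numerically:
  x=-1.671: |R|=0.96083 <1
  x=-1.423: |R|=0.76040 <1
  x=-1.223: |R|=0.65113 <1
  x=-2.072: |R|=1.43700 >1
  x=-1.874: |R|=1.17840 >1
  x=-1.791: |R|=1.08362 >1
So |R|<1 on (-1.7111, 0).

z∈(-1.7111,0).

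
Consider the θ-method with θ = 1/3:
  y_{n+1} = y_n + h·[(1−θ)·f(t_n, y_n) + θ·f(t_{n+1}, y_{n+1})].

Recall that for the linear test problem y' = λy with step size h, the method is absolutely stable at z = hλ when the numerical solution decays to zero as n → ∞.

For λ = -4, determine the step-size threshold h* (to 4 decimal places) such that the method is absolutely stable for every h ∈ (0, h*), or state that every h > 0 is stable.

(-6.0000,0); λ=-4 ⇒ h* = (6)/4 = 1.5000.

With y'=λy (z=hλ):
  y_{n+1} = y_n + z·[2/3·y_n + 1/3·y_{n+1}] ⇒ (1 − 1/3z)y_{n+1} = (1 + 2/3z)y_n
  R(z) = (1 + 2/3z)/(1 − 1/3z).

Find x<0 with |R(x)|<1.
x=-0.7: |R|=0.4324
R=−1: 1+2/3x = −1+1/3x ⇒ -1/3x=2 ⇒ x=2/(-1/3)=-6.0000
Confirm numerically:
  x=-5.737: |R|=0.96990 <1
  x=-4.797: |R|=0.84571 <1
  x=-4.487: |R|=0.79792 <1
  x=-6.573: |R|=1.05986 >1
  x=-6.456: |R|=1.04822 >1
  x=-6.133: |R|=1.01456 >1
Stable set (-6.0000, 0).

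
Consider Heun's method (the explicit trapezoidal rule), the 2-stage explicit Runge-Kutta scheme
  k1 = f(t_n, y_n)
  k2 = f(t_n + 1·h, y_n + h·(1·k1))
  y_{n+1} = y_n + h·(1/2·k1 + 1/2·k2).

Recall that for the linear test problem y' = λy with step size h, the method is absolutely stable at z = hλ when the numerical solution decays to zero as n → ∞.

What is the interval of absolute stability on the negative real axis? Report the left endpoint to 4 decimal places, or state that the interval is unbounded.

z∈(-2.0000,0).

On y'=λy, z=hλ:
  order 2, 2-stage ⇒ R(z)=1+z+z^2/2
  (e.g. R(-0.56)=0.59680, |R|=0.59680)

Solve |R(x)|<1 on ℝ⁻.
x=-0.56: |R|=0.5968
|R(-2.17)|=1.1845 |R(-1.4)|=0.5800 |R(-1.04)|=0.5008
Bisect:
  x_lo=-2.3416 |R|=1.3999  x_hi=-0.3760 |R|=0.6947
  mid=-1.35879 |R|=0.56437 →hi
  mid=-1.85017 |R|=0.86140 →hi
  mid=-2.09586 |R|=1.10046 →lo
  mid=-1.97302 |R|=0.97338 →hi
  mid=-2.03444 |R|=1.03503 →lo
  mid=-2.00373 |R|=1.00374 →lo
  mid=-1.98837 |R|=0.98844 →hi
  mid=-1.99605 |R|=0.99606 →hi
  ...
  [-2.00001,-1.99989] ⇒ x*=-2.0000
Interval (-2.0000, 0).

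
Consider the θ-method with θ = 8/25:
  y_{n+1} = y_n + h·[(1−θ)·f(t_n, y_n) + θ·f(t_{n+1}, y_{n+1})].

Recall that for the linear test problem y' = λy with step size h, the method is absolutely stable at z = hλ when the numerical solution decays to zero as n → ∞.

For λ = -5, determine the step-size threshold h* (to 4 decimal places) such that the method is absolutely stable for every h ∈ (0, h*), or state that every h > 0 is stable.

With y'=λy (z=hλ):
  y_{n+1} = y_n + z·[17/25·y_n + 8/25·y_{n+1}] ⇒ (1 − 8/25z)y_{n+1} = (1 + 17/25z)y_n
  Hence R(z) = (1 + 17/25z)/(1 − 8/25z).

Need |R(x)|<1, x<0.
x=-1.7: |R|=0.1010
R=−1: 1+17/25x = −1+8/25x ⇒ -9/25x=2 ⇒ x=2/(-9/25)=-5.5556
Confirm numerically:
  x=-3.837: |R|=0.72230 <1
  x=-3.728: |R|=0.69999 <1
  x=-2.937: |R|=0.51404 <1
  x=-2.645: |R|=0.43252 <1
  x=-6.118: |R|=1.06846 >1
  x=-6.008: |R|=1.05573 >1
  x=-5.701: |R|=1.01854 >1
So |R|<1 on (-5.5556, 0).

(-5.5556,0); λ=-5 ⇒ h* = (50/9)/5 = 1.1111.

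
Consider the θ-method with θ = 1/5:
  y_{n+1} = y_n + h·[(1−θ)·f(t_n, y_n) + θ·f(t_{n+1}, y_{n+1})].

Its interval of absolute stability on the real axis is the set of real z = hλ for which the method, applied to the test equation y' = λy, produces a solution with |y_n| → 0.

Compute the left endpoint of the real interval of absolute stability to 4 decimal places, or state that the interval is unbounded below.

left endpoint -3.3333.

On y'=λy, z=hλ:
  y_{n+1} = y_n + z·[4/5·y_n + 1/5·y_{n+1}] ⇒ (1 − 1/5z)y_{n+1} = (1 + 4/5z)y_n
  so R(z) = (1 + 4/5z)/(1 − 1/5z).

Solve |R(x)|<1 on ℝ⁻.
x=-1.3: |R|=0.0317
R=−1: 1+4/5x = −1+1/5x ⇒ -3/5x=2 ⇒ x=2/(-3/5)=-3.3333
Confirm numerically:
  x=-3.179: |R|=0.94339 <1
  x=-2.272: |R|=0.56216 <1
  x=-1.430: |R|=0.11198 <1
  x=-3.919: |R|=1.19700 >1
  x=-3.676: |R|=1.11849 >1
  x=-3.594: |R|=1.09099 >1
Interval (-3.3333, 0).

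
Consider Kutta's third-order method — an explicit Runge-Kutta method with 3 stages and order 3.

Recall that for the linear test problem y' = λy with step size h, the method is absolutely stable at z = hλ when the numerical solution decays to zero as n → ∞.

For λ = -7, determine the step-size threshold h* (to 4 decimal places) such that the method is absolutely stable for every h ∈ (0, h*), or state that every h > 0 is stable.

Test eqn y'=λy, z=hλ:
  order 3, 3-stage ⇒ R(z)=1+z+z^2/2+z^3/6
  (e.g. R(-1.74)=-0.10420, |R|=0.10420)

Boundary: |R(x)|=1, x<0.
x=-1.74: |R|=0.1042
|R(-1.89)|=0.2292 |R(-0.93)|=0.3684 |R(-0.74)|=0.4663
Bisect:
  x_lo=-2.8172 |R|=1.5755  x_hi=-0.1704 |R|=0.8433
  mid=-1.49383 |R|=0.06635 →hi
  mid=-2.15554 |R|=0.50159 →hi
  mid=-2.48639 |R|=0.95719 →hi
  mid=-2.65182 |R|=1.24375 →lo
  mid=-2.56911 |R|=1.09510 →lo
  mid=-2.52775 |R|=1.02484 →lo
  mid=-2.50707 |R|=0.99070 →hi
  mid=-2.51741 |R|=1.00769 →lo
  ...
  [-2.51289,-2.51273] ⇒ x*=-2.5127
Interval (-2.5127, 0).

(-2.5127,0); λ=-7 ⇒ h* = 0.3590.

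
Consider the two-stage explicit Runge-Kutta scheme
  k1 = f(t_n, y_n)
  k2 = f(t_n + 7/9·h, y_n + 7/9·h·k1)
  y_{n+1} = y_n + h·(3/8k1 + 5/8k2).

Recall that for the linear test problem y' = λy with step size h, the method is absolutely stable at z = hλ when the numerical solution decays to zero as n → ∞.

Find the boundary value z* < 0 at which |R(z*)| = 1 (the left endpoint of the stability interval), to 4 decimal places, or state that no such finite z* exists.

z* = -2.0571.

Set f=λy, z=hλ:
  k1=λy_n ⇒ h·k1=z·y_n;  k2=λ(1+7/9z)y_n ⇒ h·k2=z(1+7/9z)y_n
  y_{n+1}/y_n = 1 + 3/8z + 5/8z(1+7/9z) = 1 + z + 35/72z²
  so R(z) = 1 + z + 35/72z².

Solve |R(x)|<1 on ℝ⁻.
x=-0.34: |R|=0.7162
R=1: x+35/72x²=0 ⇒ x=−72/35=-2.0571; min R=1−1/(4·35/72)=0.4857>−1
Confirm numerically:
  x=-1.677: |R|=0.69010 <1
  x=-1.611: |R|=0.65061 <1
  x=-1.608: |R|=0.64892 <1
  x=-1.063: |R|=0.48629 <1
  x=-2.646: |R|=1.75742 >1
  x=-2.338: |R|=1.31920 >1
  x=-2.285: |R|=1.25310 >1
Stable set (-2.0571, 0).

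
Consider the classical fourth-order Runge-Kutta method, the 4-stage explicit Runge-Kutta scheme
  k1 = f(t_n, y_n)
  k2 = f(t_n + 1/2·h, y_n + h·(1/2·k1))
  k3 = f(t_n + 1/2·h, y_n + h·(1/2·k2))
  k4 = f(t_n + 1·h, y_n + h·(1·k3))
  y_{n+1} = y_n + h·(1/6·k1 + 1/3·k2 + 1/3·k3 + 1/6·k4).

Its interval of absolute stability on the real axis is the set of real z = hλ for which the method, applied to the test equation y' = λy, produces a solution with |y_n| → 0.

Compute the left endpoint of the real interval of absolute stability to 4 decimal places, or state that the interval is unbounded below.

left endpoint -2.7853.

On y'=λy, z=hλ:
  order 4, 4-stage ⇒ R(z)=1+z+z^2/2+z^3/6+z^4/24
  (e.g. R(-1.75)=0.27881, |R|=0.27881)

Find x<0 with |R(x)|<1.
x=-1.75: |R|=0.2788
|R(-2.87)|=1.1354 |R(-2.01)|=0.3367 |R(-1.26)|=0.3054
Bisect:
  x_lo=-3.6305 |R|=3.2229  x_hi=-0.3769 |R|=0.6861
  mid=-2.00366 |R|=0.33456 →hi
  mid=-2.81706 |R|=1.04895 →lo
  mid=-2.41036 |R|=0.56701 →hi
  mid=-2.61371 |R|=0.77065 →hi
  mid=-2.71538 |R|=0.89961 →hi
  mid=-2.76622 |R|=0.97162 →hi
  mid=-2.79164 |R|=1.00961 →lo
  mid=-2.77893 |R|=0.99044 →hi
  mid=-2.78528 |R|=0.99998 →hi
  ...
  [-2.78548,-2.78528] ⇒ x*=-2.7853
So |R|<1 on (-2.7853, 0).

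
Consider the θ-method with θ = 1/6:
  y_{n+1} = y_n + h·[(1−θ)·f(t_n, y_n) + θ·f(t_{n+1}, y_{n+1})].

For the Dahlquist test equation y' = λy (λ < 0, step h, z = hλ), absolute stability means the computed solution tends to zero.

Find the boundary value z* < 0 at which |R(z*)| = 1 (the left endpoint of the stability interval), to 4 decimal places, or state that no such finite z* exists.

With y'=λy (z=hλ):
  y_{n+1} = y_n + z·[5/6·y_n + 1/6·y_{n+1}] ⇒ (1 − 1/6z)y_{n+1} = (1 + 5/6z)y_n
  Hence R(z) = (1 + 5/6z)/(1 − 1/6z).

Need |R(x)|<1, x<0.
x=-0.79: |R|=0.3019
R=−1: 1+5/6x = −1+1/6x ⇒ -2/3x=2 ⇒ x=2/(-2/3)=-3.0000
Confirm numerically:
  x=-2.560: |R|=0.79439 <1
  x=-2.534: |R|=0.78158 <1
  x=-2.014: |R|=0.50786 <1
  x=-3.519: |R|=1.21809 >1
  x=-3.343: |R|=1.14685 >1
  x=-3.341: |R|=1.14602 >1
Interval (-3.0000, 0).

left endpoint -3.0000.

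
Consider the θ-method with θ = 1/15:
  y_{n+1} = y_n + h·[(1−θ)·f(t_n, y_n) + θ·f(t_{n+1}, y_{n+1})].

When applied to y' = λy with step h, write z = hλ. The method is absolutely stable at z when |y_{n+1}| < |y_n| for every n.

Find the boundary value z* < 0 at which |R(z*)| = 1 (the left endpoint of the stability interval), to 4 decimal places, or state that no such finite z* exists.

left endpoint -2.3077.

Test eqn y'=λy, z=hλ:
  y_{n+1} = y_n + z·[14/15·y_n + 1/15·y_{n+1}] ⇒ (1 − 1/15z)y_{n+1} = (1 + 14/15z)y_n
  R(z) = (1 + 14/15z)/(1 − 1/15z).

Find x<0 with |R(x)|<1.
x=-1.61: |R|=0.4539
R=−1: 1+14/15x = −1+1/15x ⇒ -13/15x=2 ⇒ x=2/(-13/15)=-2.3077
Confirm numerically:
  x=-1.701: |R|=0.52775 <1
  x=-1.517: |R|=0.37767 <1
  x=-1.176: |R|=0.09050 <1
  x=-2.613: |R|=1.22534 >1
  x=-2.560: |R|=1.18679 >1
  x=-2.423: |R|=1.08604 >1
Stable set (-2.3077, 0).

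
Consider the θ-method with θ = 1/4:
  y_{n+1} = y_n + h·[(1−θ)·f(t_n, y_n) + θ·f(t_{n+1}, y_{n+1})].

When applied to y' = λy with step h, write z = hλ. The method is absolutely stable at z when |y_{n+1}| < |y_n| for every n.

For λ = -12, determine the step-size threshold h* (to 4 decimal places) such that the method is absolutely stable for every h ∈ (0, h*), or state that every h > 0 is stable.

Set f=λy, z=hλ:
  y_{n+1} = y_n + z·[3/4·y_n + 1/4·y_{n+1}] ⇒ (1 − 1/4z)y_{n+1} = (1 + 3/4z)y_n
  R(z) = (1 + 3/4z)/(1 − 1/4z).

Need |R(x)|<1, x<0.
x=-0.37: |R|=0.6613
R=−1: 1+3/4x = −1+1/4x ⇒ -1/2x=2 ⇒ x=2/(-1/2)=-4.0000
Confirm numerically:
  x=-2.388: |R|=0.49530 <1
  x=-2.059: |R|=0.35930 <1
  x=-1.903: |R|=0.28951 <1
  x=-1.880: |R|=0.27891 <1
  x=-4.590: |R|=1.13737 >1
  x=-4.228: |R|=1.05542 >1
  x=-4.195: |R|=1.04759 >1
Stable set (-4.0000, 0).

(-4.0000,0); λ=-12 ⇒ h* = (4)/12 = 0.3333.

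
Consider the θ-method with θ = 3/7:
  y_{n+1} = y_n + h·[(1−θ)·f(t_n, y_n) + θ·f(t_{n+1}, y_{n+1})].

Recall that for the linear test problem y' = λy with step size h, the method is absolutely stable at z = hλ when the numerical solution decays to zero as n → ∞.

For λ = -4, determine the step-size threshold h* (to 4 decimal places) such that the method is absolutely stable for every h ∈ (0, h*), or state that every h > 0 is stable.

On y'=λy, z=hλ:
  y_{n+1} = y_n + z·[4/7·y_n + 3/7·y_{n+1}] ⇒ (1 − 3/7z)y_{n+1} = (1 + 4/7z)y_n
  Hence R(z) = (1 + 4/7z)/(1 − 3/7z).

Find x<0 with |R(x)|<1.
x=-0.66: |R|=0.4855
R=−1: 1+4/7x = −1+3/7x ⇒ -1/7x=2 ⇒ x=2/(-1/7)=-14.0000
Confirm numerically:
  x=-10.190: |R|=0.89859 <1
  x=-9.338: |R|=0.86685 <1
  x=-7.365: |R|=0.77195 <1
  x=-14.505: |R|=1.01000 >1
  x=-14.267: |R|=1.00536 >1
Stable set (-14.0000, 0).

(-14.0000,0); λ=-4 ⇒ h* = (14)/4 = 3.5000.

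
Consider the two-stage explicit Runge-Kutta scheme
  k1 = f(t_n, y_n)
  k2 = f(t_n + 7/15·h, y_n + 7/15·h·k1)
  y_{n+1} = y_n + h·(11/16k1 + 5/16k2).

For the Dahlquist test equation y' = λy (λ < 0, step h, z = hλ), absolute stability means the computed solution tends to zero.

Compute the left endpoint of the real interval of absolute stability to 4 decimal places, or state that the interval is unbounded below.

z* = -6.8571.

On y'=λy, z=hλ:
  k1=λy_n ⇒ h·k1=z·y_n;  k2=λ(1+7/15z)y_n ⇒ h·k2=z(1+7/15z)y_n
  y_{n+1}/y_n = 1 + 11/16z + 5/16z(1+7/15z) = 1 + z + 7/48z²
  so R(z) = 1 + z + 7/48z².

Solve |R(x)|<1 on ℝ⁻.
x=-1.32: |R|=0.0659
R=1: x+7/48x²=0 ⇒ x=−48/7=-6.8571; min R=1−1/(4·7/48)=-0.7143>−1
Confirm numerically:
  x=-6.543: |R|=0.70025 <1
  x=-5.011: |R|=0.34911 <1
  x=-4.595: |R|=0.51587 <1
  x=-3.304: |R|=0.71202 <1
  x=-7.082: |R|=1.23223 >1
  x=-7.009: |R|=1.15522 >1
So |R|<1 on (-6.8571, 0).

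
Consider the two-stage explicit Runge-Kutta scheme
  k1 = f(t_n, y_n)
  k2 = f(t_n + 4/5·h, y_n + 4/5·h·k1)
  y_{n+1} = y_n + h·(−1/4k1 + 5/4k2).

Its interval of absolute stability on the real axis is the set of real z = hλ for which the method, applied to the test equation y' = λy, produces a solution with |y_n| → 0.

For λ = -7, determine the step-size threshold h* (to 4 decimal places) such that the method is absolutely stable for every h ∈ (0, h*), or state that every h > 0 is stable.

(-1.0000,0); λ=-7 ⇒ h* = (1)/7 = 0.1429.

Test eqn y'=λy, z=hλ:
  k1=λy_n ⇒ h·k1=z·y_n;  k2=λ(1+4/5z)y_n ⇒ h·k2=z(1+4/5z)y_n
  y_{n+1}/y_n = 1 − 1/4z + 5/4z(1+4/5z) = 1 + z + z²
  Hence R(z) = 1 + z + z².

Boundary: |R(x)|=1, x<0.
x=-0.47: |R|=0.7509
R=1: x+1x²=0 ⇒ x=−1=-1.0000; min R=1−1/(4·1)=0.7500>−1
Confirm numerically:
  x=-0.672: |R|=0.77958 <1
  x=-0.657: |R|=0.77465 <1
  x=-0.553: |R|=0.75281 <1
  x=-0.455: |R|=0.75203 <1
  x=-1.527: |R|=1.80473 >1
  x=-1.512: |R|=1.77414 >1
  x=-1.403: |R|=1.56541 >1
So |R|<1 on (-1.0000, 0).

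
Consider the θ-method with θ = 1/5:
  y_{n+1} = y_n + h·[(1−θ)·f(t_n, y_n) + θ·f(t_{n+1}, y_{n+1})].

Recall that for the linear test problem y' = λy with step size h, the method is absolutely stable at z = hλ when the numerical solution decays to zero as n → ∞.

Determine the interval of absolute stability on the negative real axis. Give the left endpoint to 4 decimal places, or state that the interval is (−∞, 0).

On y'=λy, z=hλ:
  y_{n+1} = y_n + z·[4/5·y_n + 1/5·y_{n+1}] ⇒ (1 − 1/5z)y_{n+1} = (1 + 4/5z)y_n
  ⇒ R(z) = (1 + 4/5z)/(1 − 1/5z).

Find x<0 with |R(x)|<1.
x=-0.62: |R|=0.4484
R=−1: 1+4/5x = −1+1/5x ⇒ -3/5x=2 ⇒ x=2/(-3/5)=-3.3333
Confirm numerically:
  x=-3.164: |R|=0.93778 <1
  x=-2.690: |R|=0.74902 <1
  x=-1.819: |R|=0.33377 <1
  x=-3.812: |R|=1.16296 >1
  x=-3.764: |R|=1.14742 >1
  x=-3.354: |R|=1.00742 >1
Interval (-3.3333, 0).

z∈(-3.3333,0).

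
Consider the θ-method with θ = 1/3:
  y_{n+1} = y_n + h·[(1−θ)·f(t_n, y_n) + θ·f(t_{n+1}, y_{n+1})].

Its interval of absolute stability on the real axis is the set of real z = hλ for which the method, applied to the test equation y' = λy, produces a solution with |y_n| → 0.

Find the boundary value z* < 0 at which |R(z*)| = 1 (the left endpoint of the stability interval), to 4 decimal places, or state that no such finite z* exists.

left endpoint -6.0000.

Set f=λy, z=hλ:
  y_{n+1} = y_n + z·[2/3·y_n + 1/3·y_{n+1}] ⇒ (1 − 1/3z)y_{n+1} = (1 + 2/3z)y_n
  Hence R(z) = (1 + 2/3z)/(1 − 1/3z).

Solve |R(x)|<1 on ℝ⁻.
x=-1.24: |R|=0.1226
R=−1: 1+2/3x = −1+1/3x ⇒ -1/3x=2 ⇒ x=2/(-1/3)=-6.0000
Confirm numerically:
  x=-5.483: |R|=0.93905 <1
  x=-3.443: |R|=0.60314 <1
  x=-3.021: |R|=0.50523 <1
  x=-6.427: |R|=1.04530 >1
  x=-6.221: |R|=1.02397 >1
  x=-6.133: |R|=1.01456 >1
Interval (-6.0000, 0).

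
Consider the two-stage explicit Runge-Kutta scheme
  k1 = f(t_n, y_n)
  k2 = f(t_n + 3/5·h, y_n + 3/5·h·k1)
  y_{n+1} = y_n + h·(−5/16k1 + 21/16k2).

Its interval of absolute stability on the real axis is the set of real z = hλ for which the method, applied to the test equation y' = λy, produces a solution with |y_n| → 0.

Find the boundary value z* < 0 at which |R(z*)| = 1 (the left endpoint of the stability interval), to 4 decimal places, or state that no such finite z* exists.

z* = -1.2698.

With y'=λy (z=hλ):
  k1=λy_n ⇒ h·k1=z·y_n;  k2=λ(1+3/5z)y_n ⇒ h·k2=z(1+3/5z)y_n
  y_{n+1}/y_n = 1 − 5/16z + 21/16z(1+3/5z) = 1 + z + 63/80z²
  ⇒ R(z) = 1 + z + 63/80z².

Need |R(x)|<1, x<0.
x=-0.98: |R|=0.7763
R=1: x+63/80x²=0 ⇒ x=−80/63=-1.2698; min R=1−1/(4·63/80)=0.6825>−1
Confirm numerically:
  x=-0.775: |R|=0.69799 <1
  x=-0.731: |R|=0.68981 <1
  x=-0.541: |R|=0.68949 <1
  x=-1.568: |R|=1.36817 >1
  x=-1.475: |R|=1.23830 >1
Stable set (-1.2698, 0).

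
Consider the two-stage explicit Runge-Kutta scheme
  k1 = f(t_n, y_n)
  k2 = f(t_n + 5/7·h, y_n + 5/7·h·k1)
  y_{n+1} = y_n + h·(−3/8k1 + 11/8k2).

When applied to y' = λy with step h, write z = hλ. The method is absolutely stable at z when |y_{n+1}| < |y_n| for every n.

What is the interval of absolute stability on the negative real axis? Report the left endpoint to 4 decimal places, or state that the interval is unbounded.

Test eqn y'=λy, z=hλ:
  k1=λy_n ⇒ h·k1=z·y_n;  k2=λ(1+5/7z)y_n ⇒ h·k2=z(1+5/7z)y_n
  y_{n+1}/y_n = 1 − 3/8z + 11/8z(1+5/7z) = 1 + z + 55/56z²
  so R(z) = 1 + z + 55/56z².

Boundary: |R(x)|=1, x<0.
x=-1.46: |R|=1.6335
R=1: x+55/56x²=0 ⇒ x=−56/55=-1.0182; min R=1−1/(4·55/56)=0.7455>−1
Confirm numerically:
  x=-0.915: |R|=0.90727 <1
  x=-0.826: |R|=0.84409 <1
  x=-0.654: |R|=0.76608 <1
  x=-1.273: |R|=1.31859 >1
  x=-1.137: |R|=1.13268 >1
Stable set (-1.0182, 0).

(-1.0182, 0).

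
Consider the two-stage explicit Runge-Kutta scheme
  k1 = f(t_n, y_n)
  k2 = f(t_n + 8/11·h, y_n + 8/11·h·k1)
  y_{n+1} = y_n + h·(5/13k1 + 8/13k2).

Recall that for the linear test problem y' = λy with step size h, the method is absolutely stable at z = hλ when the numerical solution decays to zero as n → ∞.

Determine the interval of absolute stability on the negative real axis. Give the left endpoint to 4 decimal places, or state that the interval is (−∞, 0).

(-2.2344, 0).

On y'=λy, z=hλ:
  k1=λy_n ⇒ h·k1=z·y_n;  k2=λ(1+8/11z)y_n ⇒ h·k2=z(1+8/11z)y_n
  y_{n+1}/y_n = 1 + 5/13z + 8/13z(1+8/11z) = 1 + z + 64/143z²
  R(z) = 1 + z + 64/143z².

Boundary: |R(x)|=1, x<0.
x=-0.56: |R|=0.5804
R=1: x+64/143x²=0 ⇒ x=−143/64=-2.2344; min R=1−1/(4·64/143)=0.4414>−1
Confirm numerically:
  x=-2.017: |R|=0.80377 <1
  x=-1.652: |R|=0.56942 <1
  x=-1.174: |R|=0.44285 <1
  x=-1.170: |R|=0.44265 <1
  x=-2.657: |R|=1.50256 >1
  x=-2.615: |R|=1.44546 >1
So |R|<1 on (-2.2344, 0).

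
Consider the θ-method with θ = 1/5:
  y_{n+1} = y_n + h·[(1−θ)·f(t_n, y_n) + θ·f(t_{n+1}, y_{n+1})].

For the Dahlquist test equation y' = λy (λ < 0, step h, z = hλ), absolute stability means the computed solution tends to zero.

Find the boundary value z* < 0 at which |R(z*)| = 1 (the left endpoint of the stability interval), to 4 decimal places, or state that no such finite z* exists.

z* = -3.3333.

With y'=λy (z=hλ):
  y_{n+1} = y_n + z·[4/5·y_n + 1/5·y_{n+1}] ⇒ (1 − 1/5z)y_{n+1} = (1 + 4/5z)y_n
  R(z) = (1 + 4/5z)/(1 − 1/5z).

Boundary: |R(x)|=1, x<0.
x=-0.75: |R|=0.3478
R=−1: 1+4/5x = −1+1/5x ⇒ -3/5x=2 ⇒ x=2/(-3/5)=-3.3333
Confirm numerically:
  x=-2.743: |R|=0.77128 <1
  x=-1.935: |R|=0.39510 <1
  x=-1.646: |R|=0.23834 <1
  x=-3.923: |R|=1.19825 >1
  x=-3.548: |R|=1.07534 >1
So |R|<1 on (-3.3333, 0).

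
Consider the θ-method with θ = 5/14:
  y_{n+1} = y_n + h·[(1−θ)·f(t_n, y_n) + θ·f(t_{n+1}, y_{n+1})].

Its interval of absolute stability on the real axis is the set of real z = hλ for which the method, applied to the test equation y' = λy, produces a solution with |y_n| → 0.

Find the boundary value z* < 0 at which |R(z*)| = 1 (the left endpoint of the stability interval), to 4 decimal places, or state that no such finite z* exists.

left endpoint -7.0000.

With y'=λy (z=hλ):
  y_{n+1} = y_n + z·[9/14·y_n + 5/14·y_{n+1}] ⇒ (1 − 5/14z)y_{n+1} = (1 + 9/14z)y_n
  so R(z) = (1 + 9/14z)/(1 − 5/14z).

Boundary: |R(x)|=1, x<0.
x=-0.31: |R|=0.7209
R=−1: 1+9/14x = −1+5/14x ⇒ -2/7x=2 ⇒ x=2/(-2/7)=-7.0000
Confirm numerically:
  x=-6.965: |R|=0.99713 <1
  x=-5.743: |R|=0.88229 <1
  x=-4.089: |R|=0.66195 <1
  x=-7.413: |R|=1.03235 >1
  x=-7.301: |R|=1.02384 >1
Interval (-7.0000, 0).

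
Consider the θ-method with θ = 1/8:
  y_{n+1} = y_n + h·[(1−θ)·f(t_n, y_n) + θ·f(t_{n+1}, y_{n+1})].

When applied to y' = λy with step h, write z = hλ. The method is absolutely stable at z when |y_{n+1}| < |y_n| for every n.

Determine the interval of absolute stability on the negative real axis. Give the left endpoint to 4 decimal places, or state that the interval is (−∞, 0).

(-2.6667, 0).

On y'=λy, z=hλ:
  y_{n+1} = y_n + z·[7/8·y_n + 1/8·y_{n+1}] ⇒ (1 − 1/8z)y_{n+1} = (1 + 7/8z)y_n
  so R(z) = (1 + 7/8z)/(1 − 1/8z).

Boundary: |R(x)|=1, x<0.
x=-0.42: |R|=0.6010
R=−1: 1+7/8x = −1+1/8x ⇒ -3/4x=2 ⇒ x=2/(-3/4)=-2.6667
Confirm numerically:
  x=-2.035: |R|=0.62232 <1
  x=-2.002: |R|=0.60128 <1
  x=-1.876: |R|=0.51964 <1
  x=-1.696: |R|=0.39934 <1
  x=-3.082: |R|=1.22487 >1
  x=-2.813: |R|=1.08120 >1
  x=-2.733: |R|=1.03708 >1
Interval (-2.6667, 0).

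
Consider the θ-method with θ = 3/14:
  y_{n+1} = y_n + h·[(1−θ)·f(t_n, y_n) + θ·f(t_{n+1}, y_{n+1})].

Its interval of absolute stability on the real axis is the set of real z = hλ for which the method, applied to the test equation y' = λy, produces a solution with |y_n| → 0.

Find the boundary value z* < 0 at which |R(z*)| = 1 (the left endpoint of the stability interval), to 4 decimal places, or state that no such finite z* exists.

z* = -3.5000.

Set f=λy, z=hλ:
  y_{n+1} = y_n + z·[11/14·y_n + 3/14·y_{n+1}] ⇒ (1 − 3/14z)y_{n+1} = (1 + 11/14z)y_n
  Hence R(z) = (1 + 11/14z)/(1 − 3/14z).

Solve |R(x)|<1 on ℝ⁻.
x=-1.29: |R|=0.0106
R=−1: 1+11/14x = −1+3/14x ⇒ -4/7x=2 ⇒ x=2/(-4/7)=-3.5000
Confirm numerically:
  x=-3.135: |R|=0.87524 <1
  x=-2.194: |R|=0.49237 <1
  x=-1.973: |R|=0.38672 <1
  x=-1.592: |R|=0.18705 <1
  x=-3.889: |R|=1.12125 >1
  x=-3.866: |R|=1.11438 >1
  x=-3.763: |R|=1.08320 >1
So |R|<1 on (-3.5000, 0).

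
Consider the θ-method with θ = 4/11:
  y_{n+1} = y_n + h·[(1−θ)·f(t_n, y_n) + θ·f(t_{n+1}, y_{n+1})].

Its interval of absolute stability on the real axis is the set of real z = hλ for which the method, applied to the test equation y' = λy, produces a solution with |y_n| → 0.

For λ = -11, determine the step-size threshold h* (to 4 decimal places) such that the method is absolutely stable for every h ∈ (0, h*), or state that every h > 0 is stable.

(-7.3333,0); λ=-11 ⇒ h* = (22/3)/11 = 0.6667.

With y'=λy (z=hλ):
  y_{n+1} = y_n + z·[7/11·y_n + 4/11·y_{n+1}] ⇒ (1 − 4/11z)y_{n+1} = (1 + 7/11z)y_n
  R(z) = (1 + 7/11z)/(1 − 4/11z).

Need |R(x)|<1, x<0.
x=-1.35: |R|=0.0945
R=−1: 1+7/11x = −1+4/11x ⇒ -3/11x=2 ⇒ x=2/(-3/11)=-7.3333
Confirm numerically:
  x=-5.818: |R|=0.86736 <1
  x=-4.209: |R|=0.66328 <1
  x=-3.600: |R|=0.55906 <1
  x=-3.453: |R|=0.53083 <1
  x=-7.356: |R|=1.00168 >1
  x=-7.355: |R|=1.00161 >1
Interval (-7.3333, 0).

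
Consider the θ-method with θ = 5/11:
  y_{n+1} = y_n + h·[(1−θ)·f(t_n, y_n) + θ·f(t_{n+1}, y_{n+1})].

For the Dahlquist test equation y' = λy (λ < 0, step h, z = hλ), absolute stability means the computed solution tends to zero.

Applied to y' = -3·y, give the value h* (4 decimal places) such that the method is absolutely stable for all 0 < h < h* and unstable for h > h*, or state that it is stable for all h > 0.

On y'=λy, z=hλ:
  y_{n+1} = y_n + z·[6/11·y_n + 5/11·y_{n+1}] ⇒ (1 − 5/11z)y_{n+1} = (1 + 6/11z)y_n
  so R(z) = (1 + 6/11z)/(1 − 5/11z).

Solve |R(x)|<1 on ℝ⁻.
x=-1.07: |R|=0.2801
R=−1: 1+6/11x = −1+5/11x ⇒ -1/11x=2 ⇒ x=2/(-1/11)=-22.0000
Confirm numerically:
  x=-19.500: |R|=0.97696 <1
  x=-17.631: |R|=0.95594 <1
  x=-10.090: |R|=0.80618 <1
  x=-22.283: |R|=1.00231 >1
  x=-22.172: |R|=1.00141 >1
So |R|<1 on (-22.0000, 0).

(-22.0000,0); λ=-3 ⇒ h* = (22)/3 = 7.3333.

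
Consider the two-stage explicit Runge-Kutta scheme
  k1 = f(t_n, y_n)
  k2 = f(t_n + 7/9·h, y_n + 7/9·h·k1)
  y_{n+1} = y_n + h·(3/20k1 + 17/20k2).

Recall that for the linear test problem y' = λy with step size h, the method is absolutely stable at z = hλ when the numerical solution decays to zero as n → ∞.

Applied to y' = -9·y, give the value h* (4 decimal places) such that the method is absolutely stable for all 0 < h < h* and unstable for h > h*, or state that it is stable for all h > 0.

(-1.5126,0); λ=-9 ⇒ h* = (180/119)/9 = 0.1681.

Set f=λy, z=hλ:
  k1=λy_n ⇒ h·k1=z·y_n;  k2=λ(1+7/9z)y_n ⇒ h·k2=z(1+7/9z)y_n
  y_{n+1}/y_n = 1 + 3/20z + 17/20z(1+7/9z) = 1 + z + 119/180z²
  Hence R(z) = 1 + z + 119/180z².

Find x<0 with |R(x)|<1.
x=-1.05: |R|=0.6789
R=1: x+119/180x²=0 ⇒ x=−180/119=-1.5126; min R=1−1/(4·119/180)=0.6218>−1
Confirm numerically:
  x=-1.215: |R|=0.76095 <1
  x=-0.820: |R|=0.62453 <1
  x=-0.653: |R|=0.62890 <1
  x=-1.996: |R|=1.63788 >1
  x=-1.983: |R|=1.61668 >1
So |R|<1 on (-1.5126, 0).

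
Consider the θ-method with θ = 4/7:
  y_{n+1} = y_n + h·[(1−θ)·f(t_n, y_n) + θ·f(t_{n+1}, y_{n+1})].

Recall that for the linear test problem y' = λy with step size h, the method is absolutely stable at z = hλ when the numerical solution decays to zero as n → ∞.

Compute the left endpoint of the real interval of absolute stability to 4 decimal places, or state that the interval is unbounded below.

Test eqn y'=λy, z=hλ:
  y_{n+1} = y_n + z·[3/7·y_n + 4/7·y_{n+1}] ⇒ (1 − 4/7z)y_{n+1} = (1 + 3/7z)y_n
  so R(z) = (1 + 3/7z)/(1 − 4/7z).

Find x<0 with |R(x)|<1.
x=-1.23: |R|=0.2777
x=-2: |R|=0.0667
x=-10: |R|=0.4894
x=-100: |R|=0.7199
θ=4/7≥1/2 ⇒ |1+3/7x|<|1−4/7x| ∀x<0 ⇒ interval (−∞,0).

unbounded; (−∞, 0).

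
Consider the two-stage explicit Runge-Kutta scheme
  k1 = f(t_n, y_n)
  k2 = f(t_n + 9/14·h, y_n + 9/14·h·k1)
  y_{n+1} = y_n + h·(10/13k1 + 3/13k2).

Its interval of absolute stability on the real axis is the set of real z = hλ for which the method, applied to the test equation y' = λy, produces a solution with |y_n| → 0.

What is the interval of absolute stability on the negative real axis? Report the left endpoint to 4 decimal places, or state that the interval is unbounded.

z∈(-6.7407,0).

On y'=λy, z=hλ:
  k1=λy_n ⇒ h·k1=z·y_n;  k2=λ(1+9/14z)y_n ⇒ h·k2=z(1+9/14z)y_n
  y_{n+1}/y_n = 1 + 10/13z + 3/13z(1+9/14z) = 1 + z + 27/182z²
  ⇒ R(z) = 1 + z + 27/182z².

Solve |R(x)|<1 on ℝ⁻.
x=-1.21: |R|=0.0072
R=1: x+27/182x²=0 ⇒ x=−182/27=-6.7407; min R=1−1/(4·27/182)=-0.6852>−1
Confirm numerically:
  x=-6.545: |R|=0.80994 <1
  x=-6.091: |R|=0.41289 <1
  x=-4.608: |R|=0.45795 <1
  x=-2.940: |R|=0.65771 <1
  x=-7.143: |R|=1.42626 >1
  x=-6.905: |R|=1.16826 >1
  x=-6.766: |R|=1.02535 >1
So |R|<1 on (-6.7407, 0).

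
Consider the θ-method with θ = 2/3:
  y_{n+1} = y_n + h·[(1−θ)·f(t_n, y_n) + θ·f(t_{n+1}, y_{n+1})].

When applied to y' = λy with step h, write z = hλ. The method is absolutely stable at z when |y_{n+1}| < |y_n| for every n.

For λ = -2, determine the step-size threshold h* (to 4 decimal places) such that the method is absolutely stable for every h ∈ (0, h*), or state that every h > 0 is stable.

Set f=λy, z=hλ:
  y_{n+1} = y_n + z·[1/3·y_n + 2/3·y_{n+1}] ⇒ (1 − 2/3z)y_{n+1} = (1 + 1/3z)y_n
  R(z) = (1 + 1/3z)/(1 − 2/3z).

Solve |R(x)|<1 on ℝ⁻.
x=-1.12: |R|=0.3588
x=-2: |R|=0.1429
x=-10: |R|=0.3043
x=-100: |R|=0.4778
θ=2/3≥1/2 ⇒ |1+1/3x|<|1−2/3x| ∀x<0 ⇒ stable on all of ℝ⁻.

interval (−∞, 0). Any h>0 works for λ=-2.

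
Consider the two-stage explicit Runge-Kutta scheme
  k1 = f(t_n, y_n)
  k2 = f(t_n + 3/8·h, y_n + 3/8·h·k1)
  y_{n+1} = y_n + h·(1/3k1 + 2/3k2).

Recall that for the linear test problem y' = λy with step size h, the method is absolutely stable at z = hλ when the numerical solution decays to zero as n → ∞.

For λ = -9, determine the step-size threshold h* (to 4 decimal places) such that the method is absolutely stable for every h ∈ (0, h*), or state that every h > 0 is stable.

Test eqn y'=λy, z=hλ:
  k1=λy_n ⇒ h·k1=z·y_n;  k2=λ(1+3/8z)y_n ⇒ h·k2=z(1+3/8z)y_n
  y_{n+1}/y_n = 1 + 1/3z + 2/3z(1+3/8z) = 1 + z + 1/4z²
  Hence R(z) = 1 + z + 1/4z².

Find x<0 with |R(x)|<1.
x=-1.35: |R|=0.1056
R=1: x+1/4x²=0 ⇒ x=−4=-4.0000; min R=1−1/(4·1/4)=0.0000>−1
Confirm numerically:
  x=-3.658: |R|=0.68724 <1
  x=-2.935: |R|=0.21856 <1
  x=-2.853: |R|=0.18190 <1
  x=-4.352: |R|=1.38298 >1
  x=-4.039: |R|=1.03938 >1
Interval (-4.0000, 0).

(-4.0000,0); λ=-9 ⇒ h* = (4)/9 = 0.4444.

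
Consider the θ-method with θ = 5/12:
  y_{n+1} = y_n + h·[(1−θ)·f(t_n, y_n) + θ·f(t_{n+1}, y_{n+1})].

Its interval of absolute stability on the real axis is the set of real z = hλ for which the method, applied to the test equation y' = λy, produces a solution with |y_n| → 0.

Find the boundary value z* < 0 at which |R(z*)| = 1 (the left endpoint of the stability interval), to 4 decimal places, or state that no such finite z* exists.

left endpoint -12.0000.

On y'=λy, z=hλ:
  y_{n+1} = y_n + z·[7/12·y_n + 5/12·y_{n+1}] ⇒ (1 − 5/12z)y_{n+1} = (1 + 7/12z)y_n
  Hence R(z) = (1 + 7/12z)/(1 − 5/12z).

Solve |R(x)|<1 on ℝ⁻.
x=-0.4: |R|=0.6571
R=−1: 1+7/12x = −1+5/12x ⇒ -1/6x=2 ⇒ x=2/(-1/6)=-12.0000
Confirm numerically:
  x=-10.585: |R|=0.95641 <1
  x=-9.947: |R|=0.93349 <1
  x=-9.112: |R|=0.89965 <1
  x=-7.820: |R|=0.83640 <1
  x=-12.535: |R|=1.01433 >1
  x=-12.093: |R|=1.00257 >1
Interval (-12.0000, 0).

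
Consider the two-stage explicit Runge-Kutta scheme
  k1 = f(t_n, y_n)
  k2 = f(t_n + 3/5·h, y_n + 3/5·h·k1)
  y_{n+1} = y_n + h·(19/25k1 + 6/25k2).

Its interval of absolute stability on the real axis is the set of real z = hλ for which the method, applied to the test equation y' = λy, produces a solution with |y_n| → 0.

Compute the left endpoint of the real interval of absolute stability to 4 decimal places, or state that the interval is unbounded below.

left endpoint -6.9444.

Test eqn y'=λy, z=hλ:
  k1=λy_n ⇒ h·k1=z·y_n;  k2=λ(1+3/5z)y_n ⇒ h·k2=z(1+3/5z)y_n
  y_{n+1}/y_n = 1 + 19/25z + 6/25z(1+3/5z) = 1 + z + 18/125z²
  R(z) = 1 + z + 18/125z².

Solve |R(x)|<1 on ℝ⁻.
x=-1.52: |R|=0.1873
R=1: x+18/125x²=0 ⇒ x=−125/18=-6.9444; min R=1−1/(4·18/125)=-0.7361>−1
Confirm numerically:
  x=-6.554: |R|=0.63151 <1
  x=-5.055: |R|=0.37536 <1
  x=-3.587: |R|=0.73421 <1
  x=-7.472: |R|=1.56763 >1
  x=-7.410: |R|=1.49677 >1
Stable set (-6.9444, 0).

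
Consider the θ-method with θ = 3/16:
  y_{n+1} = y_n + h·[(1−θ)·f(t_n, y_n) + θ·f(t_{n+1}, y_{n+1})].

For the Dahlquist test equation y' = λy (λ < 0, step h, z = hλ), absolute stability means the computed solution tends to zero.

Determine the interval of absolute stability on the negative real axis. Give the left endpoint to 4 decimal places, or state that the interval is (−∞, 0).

Test eqn y'=λy, z=hλ:
  y_{n+1} = y_n + z·[13/16·y_n + 3/16·y_{n+1}] ⇒ (1 − 3/16z)y_{n+1} = (1 + 13/16z)y_n
  Hence R(z) = (1 + 13/16z)/(1 − 3/16z).

Find x<0 with |R(x)|<1.
x=-1.02: |R|=0.1438
R=−1: 1+13/16x = −1+3/16x ⇒ -5/8x=2 ⇒ x=2/(-5/8)=-3.2000
Confirm numerically:
  x=-2.846: |R|=0.85573 <1
  x=-1.799: |R|=0.34524 <1
  x=-1.551: |R|=0.20157 <1
  x=-3.795: |R|=1.21727 >1
  x=-3.737: |R|=1.19735 >1
Stable set (-3.2000, 0).

(-3.2000, 0).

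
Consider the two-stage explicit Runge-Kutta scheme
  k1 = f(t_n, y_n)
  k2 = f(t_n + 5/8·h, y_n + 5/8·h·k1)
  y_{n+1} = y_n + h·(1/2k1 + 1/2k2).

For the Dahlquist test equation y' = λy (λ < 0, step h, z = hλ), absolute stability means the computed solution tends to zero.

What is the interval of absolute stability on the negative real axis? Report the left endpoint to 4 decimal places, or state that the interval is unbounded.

(-3.2000, 0).

Test eqn y'=λy, z=hλ:
  k1=λy_n ⇒ h·k1=z·y_n;  k2=λ(1+5/8z)y_n ⇒ h·k2=z(1+5/8z)y_n
  y_{n+1}/y_n = 1 + 1/2z + 1/2z(1+5/8z) = 1 + z + 5/16z²
  ⇒ R(z) = 1 + z + 5/16z².

Need |R(x)|<1, x<0.
x=-0.57: |R|=0.5315
R=1: x+5/16x²=0 ⇒ x=−16/5=-3.2000; min R=1−1/(4·5/16)=0.2000>−1
Confirm numerically:
  x=-3.027: |R|=0.83635 <1
  x=-3.025: |R|=0.83457 <1
  x=-2.617: |R|=0.52322 <1
  x=-2.133: |R|=0.28878 <1
  x=-3.745: |R|=1.63782 >1
  x=-3.300: |R|=1.10312 >1
So |R|<1 on (-3.2000, 0).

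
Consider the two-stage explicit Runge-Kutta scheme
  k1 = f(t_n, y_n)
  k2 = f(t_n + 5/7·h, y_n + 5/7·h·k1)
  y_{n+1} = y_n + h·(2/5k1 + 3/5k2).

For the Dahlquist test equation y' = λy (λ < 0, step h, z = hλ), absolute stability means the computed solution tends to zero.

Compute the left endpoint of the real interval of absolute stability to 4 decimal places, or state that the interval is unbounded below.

z* = -2.3333.

On y'=λy, z=hλ:
  k1=λy_n ⇒ h·k1=z·y_n;  k2=λ(1+5/7z)y_n ⇒ h·k2=z(1+5/7z)y_n
  y_{n+1}/y_n = 1 + 2/5z + 3/5z(1+5/7z) = 1 + z + 3/7z²
  Hence R(z) = 1 + z + 3/7z².

Boundary: |R(x)|=1, x<0.
x=-0.5: |R|=0.6071
R=1: x+3/7x²=0 ⇒ x=−7/3=-2.3333; min R=1−1/(4·3/7)=0.4167>−1
Confirm numerically:
  x=-2.133: |R|=0.81687 <1
  x=-2.120: |R|=0.80617 <1
  x=-1.341: |R|=0.42969 <1
  x=-2.605: |R|=1.30330 >1
  x=-2.559: |R|=1.24749 >1
Stable set (-2.3333, 0).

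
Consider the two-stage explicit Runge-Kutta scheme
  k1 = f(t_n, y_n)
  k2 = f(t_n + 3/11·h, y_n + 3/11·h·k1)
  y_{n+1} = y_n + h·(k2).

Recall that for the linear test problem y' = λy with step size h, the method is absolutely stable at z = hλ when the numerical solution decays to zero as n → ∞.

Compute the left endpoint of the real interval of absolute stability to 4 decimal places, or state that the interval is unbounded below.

Test eqn y'=λy, z=hλ:
  k1=λy_n ⇒ h·k1=z·y_n;  k2=λ(1+3/11z)y_n ⇒ h·k2=z(1+3/11z)y_n
  y_{n+1}/y_n = 1 + z(1+3/11z) = 1 + z + 3/11z²
  so R(z) = 1 + z + 3/11z².

Solve |R(x)|<1 on ℝ⁻.
x=-1.16: |R|=0.2070
R=1: x+3/11x²=0 ⇒ x=−11/3=-3.6667; min R=1−1/(4·3/11)=0.0833>−1
Confirm numerically:
  x=-2.832: |R|=0.35533 <1
  x=-2.363: |R|=0.15985 <1
  x=-1.847: |R|=0.08338 <1
  x=-1.664: |R|=0.09115 <1
  x=-4.146: |R|=1.54200 >1
  x=-3.814: |R|=1.15325 >1
  x=-3.702: |R|=1.03567 >1
Stable set (-3.6667, 0).

z* = -3.6667.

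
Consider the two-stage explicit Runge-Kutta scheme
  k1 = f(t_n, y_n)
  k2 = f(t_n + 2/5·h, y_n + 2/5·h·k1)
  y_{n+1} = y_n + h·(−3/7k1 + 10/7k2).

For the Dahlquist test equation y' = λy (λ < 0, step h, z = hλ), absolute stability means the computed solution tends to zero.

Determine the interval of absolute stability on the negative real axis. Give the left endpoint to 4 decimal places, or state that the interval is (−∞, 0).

z∈(-1.7500,0).

Set f=λy, z=hλ:
  k1=λy_n ⇒ h·k1=z·y_n;  k2=λ(1+2/5z)y_n ⇒ h·k2=z(1+2/5z)y_n
  y_{n+1}/y_n = 1 − 3/7z + 10/7z(1+2/5z) = 1 + z + 4/7z²
  so R(z) = 1 + z + 4/7z².

Boundary: |R(x)|=1, x<0.
x=-0.93: |R|=0.5642
R=1: x+4/7x²=0 ⇒ x=−7/4=-1.7500; min R=1−1/(4·4/7)=0.5625>−1
Confirm numerically:
  x=-1.354: |R|=0.69361 <1
  x=-1.180: |R|=0.61566 <1
  x=-0.939: |R|=0.56484 <1
  x=-2.277: |R|=1.68570 >1
  x=-2.116: |R|=1.44255 >1
So |R|<1 on (-1.7500, 0).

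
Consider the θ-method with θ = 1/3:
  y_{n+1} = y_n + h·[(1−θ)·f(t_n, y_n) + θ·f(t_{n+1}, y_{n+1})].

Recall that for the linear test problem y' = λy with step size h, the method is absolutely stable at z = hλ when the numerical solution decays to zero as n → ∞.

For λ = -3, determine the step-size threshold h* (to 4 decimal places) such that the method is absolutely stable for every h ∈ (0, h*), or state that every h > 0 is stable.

With y'=λy (z=hλ):
  y_{n+1} = y_n + z·[2/3·y_n + 1/3·y_{n+1}] ⇒ (1 − 1/3z)y_{n+1} = (1 + 2/3z)y_n
  Hence R(z) = (1 + 2/3z)/(1 − 1/3z).

Boundary: |R(x)|=1, x<0.
x=-0.78: |R|=0.3810
R=−1: 1+2/3x = −1+1/3x ⇒ -1/3x=2 ⇒ x=2/(-1/3)=-6.0000
Confirm numerically:
  x=-4.583: |R|=0.81313 <1
  x=-3.527: |R|=0.62111 <1
  x=-2.409: |R|=0.33611 <1
  x=-6.216: |R|=1.02344 >1
  x=-6.076: |R|=1.00837 >1
So |R|<1 on (-6.0000, 0).

(-6.0000,0); λ=-3 ⇒ h* = (6)/3 = 2.0000.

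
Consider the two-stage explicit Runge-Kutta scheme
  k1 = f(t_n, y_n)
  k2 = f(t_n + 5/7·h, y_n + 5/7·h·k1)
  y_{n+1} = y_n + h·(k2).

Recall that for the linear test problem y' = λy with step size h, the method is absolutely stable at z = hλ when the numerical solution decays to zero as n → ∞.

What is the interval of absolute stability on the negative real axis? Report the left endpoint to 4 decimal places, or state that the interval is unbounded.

(-1.4000, 0).

Test eqn y'=λy, z=hλ:
  k1=λy_n ⇒ h·k1=z·y_n;  k2=λ(1+5/7z)y_n ⇒ h·k2=z(1+5/7z)y_n
  y_{n+1}/y_n = 1 + z(1+5/7z) = 1 + z + 5/7z²
  R(z) = 1 + z + 5/7z².

Find x<0 with |R(x)|<1.
x=-0.97: |R|=0.7021
R=1: x+5/7x²=0 ⇒ x=−7/5=-1.4000; min R=1−1/(4·5/7)=0.6500>−1
Confirm numerically:
  x=-1.173: |R|=0.80981 <1
  x=-0.956: |R|=0.69681 <1
  x=-0.833: |R|=0.66263 <1
  x=-0.561: |R|=0.66380 <1
  x=-1.782: |R|=1.48623 >1
  x=-1.761: |R|=1.45409 >1
  x=-1.651: |R|=1.29600 >1
Stable set (-1.4000, 0).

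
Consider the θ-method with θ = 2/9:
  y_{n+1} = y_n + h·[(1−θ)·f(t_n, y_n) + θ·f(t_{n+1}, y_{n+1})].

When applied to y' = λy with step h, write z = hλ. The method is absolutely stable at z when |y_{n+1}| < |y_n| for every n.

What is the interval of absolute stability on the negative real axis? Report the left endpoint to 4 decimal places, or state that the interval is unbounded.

(-3.6000, 0).

With y'=λy (z=hλ):
  y_{n+1} = y_n + z·[7/9·y_n + 2/9·y_{n+1}] ⇒ (1 − 2/9z)y_{n+1} = (1 + 7/9z)y_n
  Hence R(z) = (1 + 7/9z)/(1 − 2/9z).

Solve |R(x)|<1 on ℝ⁻.
x=-1.68: |R|=0.2233
R=−1: 1+7/9x = −1+2/9x ⇒ -5/9x=2 ⇒ x=2/(-5/9)=-3.6000
Confirm numerically:
  x=-3.523: |R|=0.97601 <1
  x=-3.345: |R|=0.91874 <1
  x=-2.780: |R|=0.71841 <1
  x=-1.462: |R|=0.10349 <1
  x=-3.834: |R|=1.07019 >1
  x=-3.757: |R|=1.04754 >1
Stable set (-3.6000, 0).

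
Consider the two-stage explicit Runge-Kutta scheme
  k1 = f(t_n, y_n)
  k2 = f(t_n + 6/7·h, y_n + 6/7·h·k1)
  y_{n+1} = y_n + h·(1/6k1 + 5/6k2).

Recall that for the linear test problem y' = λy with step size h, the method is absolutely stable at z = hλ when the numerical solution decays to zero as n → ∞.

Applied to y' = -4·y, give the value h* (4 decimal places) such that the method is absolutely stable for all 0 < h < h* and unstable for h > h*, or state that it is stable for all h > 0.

(-1.4000,0); λ=-4 ⇒ h* = (7/5)/4 = 0.3500.

On y'=λy, z=hλ:
  k1=λy_n ⇒ h·k1=z·y_n;  k2=λ(1+6/7z)y_n ⇒ h·k2=z(1+6/7z)y_n
  y_{n+1}/y_n = 1 + 1/6z + 5/6z(1+6/7z) = 1 + z + 5/7z²
  so R(z) = 1 + z + 5/7z².

Solve |R(x)|<1 on ℝ⁻.
x=-1.48: |R|=1.0846
R=1: x+5/7x²=0 ⇒ x=−7/5=-1.4000; min R=1−1/(4·5/7)=0.6500>−1
Confirm numerically:
  x=-1.215: |R|=0.83945 <1
  x=-0.998: |R|=0.71343 <1
  x=-0.995: |R|=0.71216 <1
  x=-0.656: |R|=0.65138 <1
  x=-1.835: |R|=1.57016 >1
  x=-1.743: |R|=1.42704 >1
  x=-1.489: |R|=1.09466 >1
Stable set (-1.4000, 0).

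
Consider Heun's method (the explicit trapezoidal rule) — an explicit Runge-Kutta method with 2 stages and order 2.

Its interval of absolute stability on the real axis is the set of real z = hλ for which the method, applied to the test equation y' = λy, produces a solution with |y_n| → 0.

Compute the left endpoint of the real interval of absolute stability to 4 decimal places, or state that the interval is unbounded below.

With y'=λy (z=hλ):
  order 2, 2-stage ⇒ R(z)=1+z+z^2/2
  (e.g. R(-1.1)=0.50500, |R|=0.50500)

Boundary: |R(x)|=1, x<0.
x=-1.1: |R|=0.5050
|R(-2.29)|=1.3321 |R(-2.11)|=1.1160 |R(-1.87)|=0.8785
Bisect:
  x_lo=-2.8470 |R|=2.2056  x_hi=-0.3428 |R|=0.7160
  mid=-1.59487 |R|=0.67693 →hi
  mid=-2.22092 |R|=1.24532 →lo
  mid=-1.90789 |R|=0.91213 →hi
  mid=-2.06440 |R|=1.06648 →lo
  mid=-1.98615 |R|=0.98624 →hi
  mid=-2.02528 |R|=1.02560 →lo
  mid=-2.00571 |R|=1.00573 →lo
  ...
  [-2.00006,-1.99990] ⇒ x*=-2.0000
Interval (-2.0000, 0).

z* = -2.0000.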